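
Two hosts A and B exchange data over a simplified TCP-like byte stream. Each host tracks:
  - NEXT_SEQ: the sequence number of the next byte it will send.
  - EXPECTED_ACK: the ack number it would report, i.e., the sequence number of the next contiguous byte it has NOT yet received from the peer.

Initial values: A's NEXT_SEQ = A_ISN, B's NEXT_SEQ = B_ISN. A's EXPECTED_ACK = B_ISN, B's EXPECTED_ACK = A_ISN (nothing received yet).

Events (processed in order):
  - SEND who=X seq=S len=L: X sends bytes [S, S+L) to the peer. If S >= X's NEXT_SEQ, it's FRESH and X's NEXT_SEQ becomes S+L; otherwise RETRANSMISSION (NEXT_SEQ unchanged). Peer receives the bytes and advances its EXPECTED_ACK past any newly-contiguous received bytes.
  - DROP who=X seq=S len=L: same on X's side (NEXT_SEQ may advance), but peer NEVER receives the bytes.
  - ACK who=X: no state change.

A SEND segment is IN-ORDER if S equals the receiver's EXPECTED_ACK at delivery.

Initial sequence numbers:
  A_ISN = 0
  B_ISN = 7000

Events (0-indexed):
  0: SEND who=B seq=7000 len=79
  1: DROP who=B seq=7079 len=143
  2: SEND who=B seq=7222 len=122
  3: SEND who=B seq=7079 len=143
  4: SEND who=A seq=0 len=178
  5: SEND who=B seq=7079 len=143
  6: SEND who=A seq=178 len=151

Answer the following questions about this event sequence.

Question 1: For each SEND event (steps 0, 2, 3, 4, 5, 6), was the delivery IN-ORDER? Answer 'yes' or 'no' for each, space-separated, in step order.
Answer: yes no yes yes no yes

Derivation:
Step 0: SEND seq=7000 -> in-order
Step 2: SEND seq=7222 -> out-of-order
Step 3: SEND seq=7079 -> in-order
Step 4: SEND seq=0 -> in-order
Step 5: SEND seq=7079 -> out-of-order
Step 6: SEND seq=178 -> in-order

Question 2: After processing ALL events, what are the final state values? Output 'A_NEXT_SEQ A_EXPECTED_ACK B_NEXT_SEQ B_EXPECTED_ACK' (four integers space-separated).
After event 0: A_seq=0 A_ack=7079 B_seq=7079 B_ack=0
After event 1: A_seq=0 A_ack=7079 B_seq=7222 B_ack=0
After event 2: A_seq=0 A_ack=7079 B_seq=7344 B_ack=0
After event 3: A_seq=0 A_ack=7344 B_seq=7344 B_ack=0
After event 4: A_seq=178 A_ack=7344 B_seq=7344 B_ack=178
After event 5: A_seq=178 A_ack=7344 B_seq=7344 B_ack=178
After event 6: A_seq=329 A_ack=7344 B_seq=7344 B_ack=329

Answer: 329 7344 7344 329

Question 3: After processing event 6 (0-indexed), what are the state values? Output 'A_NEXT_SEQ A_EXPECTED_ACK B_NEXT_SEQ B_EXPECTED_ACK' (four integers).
After event 0: A_seq=0 A_ack=7079 B_seq=7079 B_ack=0
After event 1: A_seq=0 A_ack=7079 B_seq=7222 B_ack=0
After event 2: A_seq=0 A_ack=7079 B_seq=7344 B_ack=0
After event 3: A_seq=0 A_ack=7344 B_seq=7344 B_ack=0
After event 4: A_seq=178 A_ack=7344 B_seq=7344 B_ack=178
After event 5: A_seq=178 A_ack=7344 B_seq=7344 B_ack=178
After event 6: A_seq=329 A_ack=7344 B_seq=7344 B_ack=329

329 7344 7344 329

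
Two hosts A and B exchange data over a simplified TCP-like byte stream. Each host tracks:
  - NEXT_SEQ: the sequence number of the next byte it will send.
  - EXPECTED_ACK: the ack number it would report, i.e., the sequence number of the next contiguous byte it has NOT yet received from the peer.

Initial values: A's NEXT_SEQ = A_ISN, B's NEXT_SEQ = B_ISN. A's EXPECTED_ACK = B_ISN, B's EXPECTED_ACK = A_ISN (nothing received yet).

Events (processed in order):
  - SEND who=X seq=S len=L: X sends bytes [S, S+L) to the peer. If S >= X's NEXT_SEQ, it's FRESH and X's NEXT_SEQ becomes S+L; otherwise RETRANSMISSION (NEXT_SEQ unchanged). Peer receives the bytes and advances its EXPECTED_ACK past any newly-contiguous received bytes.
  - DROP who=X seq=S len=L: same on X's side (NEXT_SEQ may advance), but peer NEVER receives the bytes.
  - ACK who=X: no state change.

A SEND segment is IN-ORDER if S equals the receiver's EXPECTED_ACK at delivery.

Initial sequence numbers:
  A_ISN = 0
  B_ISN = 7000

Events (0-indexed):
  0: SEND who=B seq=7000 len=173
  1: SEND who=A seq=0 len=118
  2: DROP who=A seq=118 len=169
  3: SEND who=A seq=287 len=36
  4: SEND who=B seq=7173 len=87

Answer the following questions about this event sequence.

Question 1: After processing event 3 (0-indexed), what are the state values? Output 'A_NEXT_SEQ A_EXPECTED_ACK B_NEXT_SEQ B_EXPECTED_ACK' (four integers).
After event 0: A_seq=0 A_ack=7173 B_seq=7173 B_ack=0
After event 1: A_seq=118 A_ack=7173 B_seq=7173 B_ack=118
After event 2: A_seq=287 A_ack=7173 B_seq=7173 B_ack=118
After event 3: A_seq=323 A_ack=7173 B_seq=7173 B_ack=118

323 7173 7173 118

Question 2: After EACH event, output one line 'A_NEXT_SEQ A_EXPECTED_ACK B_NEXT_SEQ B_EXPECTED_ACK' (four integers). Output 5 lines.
0 7173 7173 0
118 7173 7173 118
287 7173 7173 118
323 7173 7173 118
323 7260 7260 118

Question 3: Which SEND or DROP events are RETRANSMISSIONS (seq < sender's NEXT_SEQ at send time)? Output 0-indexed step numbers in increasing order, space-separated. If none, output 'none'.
Answer: none

Derivation:
Step 0: SEND seq=7000 -> fresh
Step 1: SEND seq=0 -> fresh
Step 2: DROP seq=118 -> fresh
Step 3: SEND seq=287 -> fresh
Step 4: SEND seq=7173 -> fresh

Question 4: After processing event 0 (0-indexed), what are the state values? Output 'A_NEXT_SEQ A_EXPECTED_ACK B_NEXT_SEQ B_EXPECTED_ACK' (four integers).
After event 0: A_seq=0 A_ack=7173 B_seq=7173 B_ack=0

0 7173 7173 0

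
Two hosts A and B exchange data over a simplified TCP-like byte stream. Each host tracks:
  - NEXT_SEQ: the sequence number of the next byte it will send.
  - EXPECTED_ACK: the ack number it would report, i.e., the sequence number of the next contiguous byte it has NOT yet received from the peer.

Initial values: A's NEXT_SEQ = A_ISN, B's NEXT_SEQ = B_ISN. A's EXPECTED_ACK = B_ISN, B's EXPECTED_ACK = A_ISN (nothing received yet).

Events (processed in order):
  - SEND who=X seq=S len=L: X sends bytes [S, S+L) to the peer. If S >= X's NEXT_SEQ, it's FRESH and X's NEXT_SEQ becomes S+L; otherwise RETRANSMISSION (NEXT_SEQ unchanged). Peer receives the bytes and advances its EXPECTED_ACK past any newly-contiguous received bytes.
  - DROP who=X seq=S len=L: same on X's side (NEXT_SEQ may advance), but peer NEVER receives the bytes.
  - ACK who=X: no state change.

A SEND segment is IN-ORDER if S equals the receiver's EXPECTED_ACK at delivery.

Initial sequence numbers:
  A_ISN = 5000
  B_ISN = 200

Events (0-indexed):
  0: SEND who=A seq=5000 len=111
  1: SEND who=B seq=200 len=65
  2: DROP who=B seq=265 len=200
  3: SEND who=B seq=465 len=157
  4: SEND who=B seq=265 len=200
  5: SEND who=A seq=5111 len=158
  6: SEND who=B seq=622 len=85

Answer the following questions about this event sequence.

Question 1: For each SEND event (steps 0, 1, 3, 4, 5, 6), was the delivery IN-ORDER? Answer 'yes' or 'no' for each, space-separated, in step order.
Answer: yes yes no yes yes yes

Derivation:
Step 0: SEND seq=5000 -> in-order
Step 1: SEND seq=200 -> in-order
Step 3: SEND seq=465 -> out-of-order
Step 4: SEND seq=265 -> in-order
Step 5: SEND seq=5111 -> in-order
Step 6: SEND seq=622 -> in-order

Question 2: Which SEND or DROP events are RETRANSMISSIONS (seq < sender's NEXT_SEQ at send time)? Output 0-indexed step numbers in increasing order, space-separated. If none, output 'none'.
Step 0: SEND seq=5000 -> fresh
Step 1: SEND seq=200 -> fresh
Step 2: DROP seq=265 -> fresh
Step 3: SEND seq=465 -> fresh
Step 4: SEND seq=265 -> retransmit
Step 5: SEND seq=5111 -> fresh
Step 6: SEND seq=622 -> fresh

Answer: 4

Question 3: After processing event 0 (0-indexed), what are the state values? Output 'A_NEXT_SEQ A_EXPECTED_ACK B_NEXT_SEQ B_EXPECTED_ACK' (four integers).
After event 0: A_seq=5111 A_ack=200 B_seq=200 B_ack=5111

5111 200 200 5111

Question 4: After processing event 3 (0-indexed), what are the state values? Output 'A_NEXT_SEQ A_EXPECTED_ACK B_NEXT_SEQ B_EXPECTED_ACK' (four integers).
After event 0: A_seq=5111 A_ack=200 B_seq=200 B_ack=5111
After event 1: A_seq=5111 A_ack=265 B_seq=265 B_ack=5111
After event 2: A_seq=5111 A_ack=265 B_seq=465 B_ack=5111
After event 3: A_seq=5111 A_ack=265 B_seq=622 B_ack=5111

5111 265 622 5111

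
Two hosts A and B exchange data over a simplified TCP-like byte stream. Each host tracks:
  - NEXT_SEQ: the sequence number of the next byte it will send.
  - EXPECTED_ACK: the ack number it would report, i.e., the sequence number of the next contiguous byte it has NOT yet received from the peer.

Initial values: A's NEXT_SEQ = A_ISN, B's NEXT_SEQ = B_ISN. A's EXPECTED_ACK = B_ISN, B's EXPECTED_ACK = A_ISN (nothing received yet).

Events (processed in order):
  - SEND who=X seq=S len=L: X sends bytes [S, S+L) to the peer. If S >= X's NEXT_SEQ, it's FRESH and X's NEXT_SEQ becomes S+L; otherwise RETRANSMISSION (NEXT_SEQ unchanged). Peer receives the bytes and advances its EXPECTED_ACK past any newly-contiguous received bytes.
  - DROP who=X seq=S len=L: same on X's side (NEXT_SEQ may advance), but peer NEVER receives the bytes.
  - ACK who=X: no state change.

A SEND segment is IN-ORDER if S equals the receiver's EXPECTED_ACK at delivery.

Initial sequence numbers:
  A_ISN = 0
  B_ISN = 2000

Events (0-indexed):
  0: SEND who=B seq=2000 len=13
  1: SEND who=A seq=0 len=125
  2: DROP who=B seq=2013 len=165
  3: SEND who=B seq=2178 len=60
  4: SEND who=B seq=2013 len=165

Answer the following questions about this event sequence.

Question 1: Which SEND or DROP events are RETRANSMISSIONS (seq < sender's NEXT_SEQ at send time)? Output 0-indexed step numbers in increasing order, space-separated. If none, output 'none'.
Step 0: SEND seq=2000 -> fresh
Step 1: SEND seq=0 -> fresh
Step 2: DROP seq=2013 -> fresh
Step 3: SEND seq=2178 -> fresh
Step 4: SEND seq=2013 -> retransmit

Answer: 4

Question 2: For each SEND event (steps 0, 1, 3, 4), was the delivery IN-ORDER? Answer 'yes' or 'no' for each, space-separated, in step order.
Step 0: SEND seq=2000 -> in-order
Step 1: SEND seq=0 -> in-order
Step 3: SEND seq=2178 -> out-of-order
Step 4: SEND seq=2013 -> in-order

Answer: yes yes no yes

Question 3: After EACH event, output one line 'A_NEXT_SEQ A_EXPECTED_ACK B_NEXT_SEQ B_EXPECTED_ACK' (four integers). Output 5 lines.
0 2013 2013 0
125 2013 2013 125
125 2013 2178 125
125 2013 2238 125
125 2238 2238 125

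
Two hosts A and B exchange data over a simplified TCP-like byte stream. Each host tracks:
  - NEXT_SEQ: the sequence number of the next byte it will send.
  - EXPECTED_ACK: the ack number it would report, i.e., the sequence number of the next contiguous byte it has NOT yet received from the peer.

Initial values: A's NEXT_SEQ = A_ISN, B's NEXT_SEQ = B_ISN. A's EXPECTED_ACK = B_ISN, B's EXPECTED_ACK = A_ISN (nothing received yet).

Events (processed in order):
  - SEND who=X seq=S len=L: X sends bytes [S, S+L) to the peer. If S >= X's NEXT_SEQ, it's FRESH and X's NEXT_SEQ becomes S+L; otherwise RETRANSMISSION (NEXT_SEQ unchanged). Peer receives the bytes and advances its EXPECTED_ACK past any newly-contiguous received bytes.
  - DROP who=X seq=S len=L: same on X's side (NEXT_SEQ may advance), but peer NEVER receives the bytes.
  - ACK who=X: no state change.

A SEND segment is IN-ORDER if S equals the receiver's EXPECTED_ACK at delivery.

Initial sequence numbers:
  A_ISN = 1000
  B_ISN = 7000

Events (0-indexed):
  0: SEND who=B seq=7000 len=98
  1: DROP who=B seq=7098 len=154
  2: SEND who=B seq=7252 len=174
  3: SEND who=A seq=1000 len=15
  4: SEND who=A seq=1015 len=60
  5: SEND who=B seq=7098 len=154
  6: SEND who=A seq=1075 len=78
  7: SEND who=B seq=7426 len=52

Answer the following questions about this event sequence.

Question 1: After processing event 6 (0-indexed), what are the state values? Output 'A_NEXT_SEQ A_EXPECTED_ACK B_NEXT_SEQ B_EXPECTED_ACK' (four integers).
After event 0: A_seq=1000 A_ack=7098 B_seq=7098 B_ack=1000
After event 1: A_seq=1000 A_ack=7098 B_seq=7252 B_ack=1000
After event 2: A_seq=1000 A_ack=7098 B_seq=7426 B_ack=1000
After event 3: A_seq=1015 A_ack=7098 B_seq=7426 B_ack=1015
After event 4: A_seq=1075 A_ack=7098 B_seq=7426 B_ack=1075
After event 5: A_seq=1075 A_ack=7426 B_seq=7426 B_ack=1075
After event 6: A_seq=1153 A_ack=7426 B_seq=7426 B_ack=1153

1153 7426 7426 1153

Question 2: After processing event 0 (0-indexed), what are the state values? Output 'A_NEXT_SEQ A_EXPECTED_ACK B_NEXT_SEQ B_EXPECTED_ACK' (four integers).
After event 0: A_seq=1000 A_ack=7098 B_seq=7098 B_ack=1000

1000 7098 7098 1000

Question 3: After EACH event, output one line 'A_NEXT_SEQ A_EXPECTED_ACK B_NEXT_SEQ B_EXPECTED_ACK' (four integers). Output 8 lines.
1000 7098 7098 1000
1000 7098 7252 1000
1000 7098 7426 1000
1015 7098 7426 1015
1075 7098 7426 1075
1075 7426 7426 1075
1153 7426 7426 1153
1153 7478 7478 1153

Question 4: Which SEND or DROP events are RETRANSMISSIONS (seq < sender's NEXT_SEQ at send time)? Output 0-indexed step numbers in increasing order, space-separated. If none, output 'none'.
Answer: 5

Derivation:
Step 0: SEND seq=7000 -> fresh
Step 1: DROP seq=7098 -> fresh
Step 2: SEND seq=7252 -> fresh
Step 3: SEND seq=1000 -> fresh
Step 4: SEND seq=1015 -> fresh
Step 5: SEND seq=7098 -> retransmit
Step 6: SEND seq=1075 -> fresh
Step 7: SEND seq=7426 -> fresh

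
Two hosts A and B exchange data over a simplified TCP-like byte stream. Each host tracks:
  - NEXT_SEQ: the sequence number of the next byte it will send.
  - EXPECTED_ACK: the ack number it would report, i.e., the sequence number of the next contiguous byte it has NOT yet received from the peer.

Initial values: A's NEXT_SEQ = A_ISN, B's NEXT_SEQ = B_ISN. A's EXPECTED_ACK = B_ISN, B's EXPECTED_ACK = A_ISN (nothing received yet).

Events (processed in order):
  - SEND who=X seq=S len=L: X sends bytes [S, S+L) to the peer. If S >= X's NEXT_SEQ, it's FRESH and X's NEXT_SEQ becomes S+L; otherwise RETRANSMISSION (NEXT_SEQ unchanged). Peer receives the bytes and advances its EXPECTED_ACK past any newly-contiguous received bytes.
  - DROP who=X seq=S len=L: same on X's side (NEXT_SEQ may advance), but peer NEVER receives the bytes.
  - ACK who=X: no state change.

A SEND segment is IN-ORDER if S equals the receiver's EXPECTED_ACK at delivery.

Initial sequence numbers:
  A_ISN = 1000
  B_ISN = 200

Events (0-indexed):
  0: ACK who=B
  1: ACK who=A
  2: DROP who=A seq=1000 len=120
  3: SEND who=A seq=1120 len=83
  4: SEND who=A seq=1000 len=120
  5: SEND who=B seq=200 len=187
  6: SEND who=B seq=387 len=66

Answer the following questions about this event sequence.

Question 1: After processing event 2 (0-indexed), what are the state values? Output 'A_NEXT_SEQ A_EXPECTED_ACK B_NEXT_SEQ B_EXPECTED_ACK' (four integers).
After event 0: A_seq=1000 A_ack=200 B_seq=200 B_ack=1000
After event 1: A_seq=1000 A_ack=200 B_seq=200 B_ack=1000
After event 2: A_seq=1120 A_ack=200 B_seq=200 B_ack=1000

1120 200 200 1000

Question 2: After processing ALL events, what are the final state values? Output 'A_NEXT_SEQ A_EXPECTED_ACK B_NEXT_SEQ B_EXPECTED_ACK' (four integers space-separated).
After event 0: A_seq=1000 A_ack=200 B_seq=200 B_ack=1000
After event 1: A_seq=1000 A_ack=200 B_seq=200 B_ack=1000
After event 2: A_seq=1120 A_ack=200 B_seq=200 B_ack=1000
After event 3: A_seq=1203 A_ack=200 B_seq=200 B_ack=1000
After event 4: A_seq=1203 A_ack=200 B_seq=200 B_ack=1203
After event 5: A_seq=1203 A_ack=387 B_seq=387 B_ack=1203
After event 6: A_seq=1203 A_ack=453 B_seq=453 B_ack=1203

Answer: 1203 453 453 1203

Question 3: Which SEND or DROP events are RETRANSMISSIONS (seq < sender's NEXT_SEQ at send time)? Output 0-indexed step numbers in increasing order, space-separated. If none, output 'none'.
Step 2: DROP seq=1000 -> fresh
Step 3: SEND seq=1120 -> fresh
Step 4: SEND seq=1000 -> retransmit
Step 5: SEND seq=200 -> fresh
Step 6: SEND seq=387 -> fresh

Answer: 4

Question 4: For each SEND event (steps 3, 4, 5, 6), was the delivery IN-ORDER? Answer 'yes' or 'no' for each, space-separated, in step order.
Step 3: SEND seq=1120 -> out-of-order
Step 4: SEND seq=1000 -> in-order
Step 5: SEND seq=200 -> in-order
Step 6: SEND seq=387 -> in-order

Answer: no yes yes yes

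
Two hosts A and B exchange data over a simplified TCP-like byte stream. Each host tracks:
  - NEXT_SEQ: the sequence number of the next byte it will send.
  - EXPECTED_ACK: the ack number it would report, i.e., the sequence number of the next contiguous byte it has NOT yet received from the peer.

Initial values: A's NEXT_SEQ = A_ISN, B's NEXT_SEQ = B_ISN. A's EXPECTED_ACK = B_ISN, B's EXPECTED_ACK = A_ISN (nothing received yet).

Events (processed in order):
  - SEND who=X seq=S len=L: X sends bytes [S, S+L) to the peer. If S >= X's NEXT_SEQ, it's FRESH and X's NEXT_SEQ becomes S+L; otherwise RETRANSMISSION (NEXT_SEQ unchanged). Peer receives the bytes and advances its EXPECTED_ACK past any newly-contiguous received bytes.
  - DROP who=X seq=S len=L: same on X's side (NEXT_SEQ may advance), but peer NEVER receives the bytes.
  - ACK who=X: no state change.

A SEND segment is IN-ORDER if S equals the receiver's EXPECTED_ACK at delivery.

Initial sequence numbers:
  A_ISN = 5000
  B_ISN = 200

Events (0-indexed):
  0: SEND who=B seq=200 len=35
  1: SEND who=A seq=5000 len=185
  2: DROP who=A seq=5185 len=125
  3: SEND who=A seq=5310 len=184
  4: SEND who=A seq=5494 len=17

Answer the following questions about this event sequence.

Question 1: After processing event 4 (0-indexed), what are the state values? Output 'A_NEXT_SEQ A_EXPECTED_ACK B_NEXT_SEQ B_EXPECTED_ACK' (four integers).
After event 0: A_seq=5000 A_ack=235 B_seq=235 B_ack=5000
After event 1: A_seq=5185 A_ack=235 B_seq=235 B_ack=5185
After event 2: A_seq=5310 A_ack=235 B_seq=235 B_ack=5185
After event 3: A_seq=5494 A_ack=235 B_seq=235 B_ack=5185
After event 4: A_seq=5511 A_ack=235 B_seq=235 B_ack=5185

5511 235 235 5185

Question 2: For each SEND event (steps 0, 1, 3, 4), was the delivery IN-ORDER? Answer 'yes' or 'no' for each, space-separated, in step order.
Answer: yes yes no no

Derivation:
Step 0: SEND seq=200 -> in-order
Step 1: SEND seq=5000 -> in-order
Step 3: SEND seq=5310 -> out-of-order
Step 4: SEND seq=5494 -> out-of-order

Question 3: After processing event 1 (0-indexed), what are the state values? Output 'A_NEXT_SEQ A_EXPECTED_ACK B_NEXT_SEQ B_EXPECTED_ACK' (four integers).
After event 0: A_seq=5000 A_ack=235 B_seq=235 B_ack=5000
After event 1: A_seq=5185 A_ack=235 B_seq=235 B_ack=5185

5185 235 235 5185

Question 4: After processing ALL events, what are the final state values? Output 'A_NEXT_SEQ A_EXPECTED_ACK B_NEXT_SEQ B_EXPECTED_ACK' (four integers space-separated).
After event 0: A_seq=5000 A_ack=235 B_seq=235 B_ack=5000
After event 1: A_seq=5185 A_ack=235 B_seq=235 B_ack=5185
After event 2: A_seq=5310 A_ack=235 B_seq=235 B_ack=5185
After event 3: A_seq=5494 A_ack=235 B_seq=235 B_ack=5185
After event 4: A_seq=5511 A_ack=235 B_seq=235 B_ack=5185

Answer: 5511 235 235 5185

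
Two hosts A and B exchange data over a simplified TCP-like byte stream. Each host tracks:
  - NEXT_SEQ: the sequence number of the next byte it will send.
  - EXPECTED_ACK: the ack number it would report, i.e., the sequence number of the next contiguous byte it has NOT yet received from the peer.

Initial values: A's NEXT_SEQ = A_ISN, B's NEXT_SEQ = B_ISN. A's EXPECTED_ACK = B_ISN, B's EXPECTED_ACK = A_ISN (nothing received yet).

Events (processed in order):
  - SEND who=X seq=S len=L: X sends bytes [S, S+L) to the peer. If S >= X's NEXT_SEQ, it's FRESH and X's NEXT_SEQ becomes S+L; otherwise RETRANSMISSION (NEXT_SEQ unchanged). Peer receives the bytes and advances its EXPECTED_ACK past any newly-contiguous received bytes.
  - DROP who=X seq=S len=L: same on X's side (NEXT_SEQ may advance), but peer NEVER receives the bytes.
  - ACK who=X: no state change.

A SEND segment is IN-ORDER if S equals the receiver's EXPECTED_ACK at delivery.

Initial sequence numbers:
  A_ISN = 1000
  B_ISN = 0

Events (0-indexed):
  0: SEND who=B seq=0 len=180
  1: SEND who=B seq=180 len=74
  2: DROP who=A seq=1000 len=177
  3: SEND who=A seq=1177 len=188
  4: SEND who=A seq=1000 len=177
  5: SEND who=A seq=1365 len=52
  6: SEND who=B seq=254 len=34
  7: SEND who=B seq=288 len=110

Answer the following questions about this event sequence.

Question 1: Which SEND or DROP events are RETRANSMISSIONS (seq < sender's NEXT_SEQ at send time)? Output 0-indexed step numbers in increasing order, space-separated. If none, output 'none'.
Step 0: SEND seq=0 -> fresh
Step 1: SEND seq=180 -> fresh
Step 2: DROP seq=1000 -> fresh
Step 3: SEND seq=1177 -> fresh
Step 4: SEND seq=1000 -> retransmit
Step 5: SEND seq=1365 -> fresh
Step 6: SEND seq=254 -> fresh
Step 7: SEND seq=288 -> fresh

Answer: 4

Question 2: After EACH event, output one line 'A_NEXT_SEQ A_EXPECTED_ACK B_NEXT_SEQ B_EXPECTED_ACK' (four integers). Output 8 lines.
1000 180 180 1000
1000 254 254 1000
1177 254 254 1000
1365 254 254 1000
1365 254 254 1365
1417 254 254 1417
1417 288 288 1417
1417 398 398 1417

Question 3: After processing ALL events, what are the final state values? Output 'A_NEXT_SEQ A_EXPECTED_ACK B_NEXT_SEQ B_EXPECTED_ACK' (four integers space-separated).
After event 0: A_seq=1000 A_ack=180 B_seq=180 B_ack=1000
After event 1: A_seq=1000 A_ack=254 B_seq=254 B_ack=1000
After event 2: A_seq=1177 A_ack=254 B_seq=254 B_ack=1000
After event 3: A_seq=1365 A_ack=254 B_seq=254 B_ack=1000
After event 4: A_seq=1365 A_ack=254 B_seq=254 B_ack=1365
After event 5: A_seq=1417 A_ack=254 B_seq=254 B_ack=1417
After event 6: A_seq=1417 A_ack=288 B_seq=288 B_ack=1417
After event 7: A_seq=1417 A_ack=398 B_seq=398 B_ack=1417

Answer: 1417 398 398 1417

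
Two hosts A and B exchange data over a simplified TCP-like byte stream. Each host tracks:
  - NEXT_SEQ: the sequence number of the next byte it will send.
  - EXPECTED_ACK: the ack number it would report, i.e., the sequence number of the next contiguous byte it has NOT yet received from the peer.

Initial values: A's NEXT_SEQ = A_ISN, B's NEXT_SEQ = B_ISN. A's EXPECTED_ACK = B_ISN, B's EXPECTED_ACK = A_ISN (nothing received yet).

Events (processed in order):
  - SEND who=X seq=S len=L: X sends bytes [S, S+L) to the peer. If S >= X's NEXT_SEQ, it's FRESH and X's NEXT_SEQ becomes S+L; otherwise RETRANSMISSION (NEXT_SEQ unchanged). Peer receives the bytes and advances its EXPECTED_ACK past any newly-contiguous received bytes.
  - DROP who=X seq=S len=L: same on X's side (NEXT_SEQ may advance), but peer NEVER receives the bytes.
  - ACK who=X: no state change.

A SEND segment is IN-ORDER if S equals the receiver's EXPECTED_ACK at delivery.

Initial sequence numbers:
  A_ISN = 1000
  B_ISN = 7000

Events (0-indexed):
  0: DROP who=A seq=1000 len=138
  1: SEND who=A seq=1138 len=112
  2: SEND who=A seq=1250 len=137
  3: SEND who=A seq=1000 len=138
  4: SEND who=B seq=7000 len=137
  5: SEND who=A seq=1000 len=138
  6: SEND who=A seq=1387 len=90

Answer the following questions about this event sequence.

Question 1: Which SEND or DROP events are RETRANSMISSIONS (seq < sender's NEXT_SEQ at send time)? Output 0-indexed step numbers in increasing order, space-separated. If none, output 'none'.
Step 0: DROP seq=1000 -> fresh
Step 1: SEND seq=1138 -> fresh
Step 2: SEND seq=1250 -> fresh
Step 3: SEND seq=1000 -> retransmit
Step 4: SEND seq=7000 -> fresh
Step 5: SEND seq=1000 -> retransmit
Step 6: SEND seq=1387 -> fresh

Answer: 3 5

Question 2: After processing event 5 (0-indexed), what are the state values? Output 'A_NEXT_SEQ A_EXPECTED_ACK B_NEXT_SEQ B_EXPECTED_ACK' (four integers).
After event 0: A_seq=1138 A_ack=7000 B_seq=7000 B_ack=1000
After event 1: A_seq=1250 A_ack=7000 B_seq=7000 B_ack=1000
After event 2: A_seq=1387 A_ack=7000 B_seq=7000 B_ack=1000
After event 3: A_seq=1387 A_ack=7000 B_seq=7000 B_ack=1387
After event 4: A_seq=1387 A_ack=7137 B_seq=7137 B_ack=1387
After event 5: A_seq=1387 A_ack=7137 B_seq=7137 B_ack=1387

1387 7137 7137 1387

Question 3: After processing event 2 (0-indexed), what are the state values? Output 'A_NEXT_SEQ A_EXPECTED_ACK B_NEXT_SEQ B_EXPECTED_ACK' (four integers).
After event 0: A_seq=1138 A_ack=7000 B_seq=7000 B_ack=1000
After event 1: A_seq=1250 A_ack=7000 B_seq=7000 B_ack=1000
After event 2: A_seq=1387 A_ack=7000 B_seq=7000 B_ack=1000

1387 7000 7000 1000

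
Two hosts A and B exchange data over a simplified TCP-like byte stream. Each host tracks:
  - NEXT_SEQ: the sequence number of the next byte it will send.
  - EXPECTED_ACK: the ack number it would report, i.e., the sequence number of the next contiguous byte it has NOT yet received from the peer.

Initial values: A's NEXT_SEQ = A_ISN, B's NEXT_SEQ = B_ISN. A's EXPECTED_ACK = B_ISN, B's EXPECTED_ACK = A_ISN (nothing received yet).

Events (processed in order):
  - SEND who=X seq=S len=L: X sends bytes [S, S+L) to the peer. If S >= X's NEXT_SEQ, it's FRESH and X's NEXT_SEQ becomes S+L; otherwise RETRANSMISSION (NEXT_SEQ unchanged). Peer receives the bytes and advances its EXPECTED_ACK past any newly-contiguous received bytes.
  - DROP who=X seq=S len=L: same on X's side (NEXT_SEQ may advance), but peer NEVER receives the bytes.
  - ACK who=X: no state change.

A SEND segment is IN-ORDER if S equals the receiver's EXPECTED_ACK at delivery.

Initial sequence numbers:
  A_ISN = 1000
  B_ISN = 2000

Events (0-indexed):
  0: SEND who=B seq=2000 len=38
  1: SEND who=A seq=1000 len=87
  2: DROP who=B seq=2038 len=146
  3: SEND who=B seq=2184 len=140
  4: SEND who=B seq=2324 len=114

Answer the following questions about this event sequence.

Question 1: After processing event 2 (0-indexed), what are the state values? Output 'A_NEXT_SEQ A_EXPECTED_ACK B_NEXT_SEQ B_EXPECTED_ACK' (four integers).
After event 0: A_seq=1000 A_ack=2038 B_seq=2038 B_ack=1000
After event 1: A_seq=1087 A_ack=2038 B_seq=2038 B_ack=1087
After event 2: A_seq=1087 A_ack=2038 B_seq=2184 B_ack=1087

1087 2038 2184 1087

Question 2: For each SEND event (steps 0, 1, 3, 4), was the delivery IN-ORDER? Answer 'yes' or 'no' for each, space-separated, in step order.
Answer: yes yes no no

Derivation:
Step 0: SEND seq=2000 -> in-order
Step 1: SEND seq=1000 -> in-order
Step 3: SEND seq=2184 -> out-of-order
Step 4: SEND seq=2324 -> out-of-order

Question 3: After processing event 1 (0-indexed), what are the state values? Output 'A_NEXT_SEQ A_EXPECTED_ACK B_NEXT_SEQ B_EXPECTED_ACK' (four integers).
After event 0: A_seq=1000 A_ack=2038 B_seq=2038 B_ack=1000
After event 1: A_seq=1087 A_ack=2038 B_seq=2038 B_ack=1087

1087 2038 2038 1087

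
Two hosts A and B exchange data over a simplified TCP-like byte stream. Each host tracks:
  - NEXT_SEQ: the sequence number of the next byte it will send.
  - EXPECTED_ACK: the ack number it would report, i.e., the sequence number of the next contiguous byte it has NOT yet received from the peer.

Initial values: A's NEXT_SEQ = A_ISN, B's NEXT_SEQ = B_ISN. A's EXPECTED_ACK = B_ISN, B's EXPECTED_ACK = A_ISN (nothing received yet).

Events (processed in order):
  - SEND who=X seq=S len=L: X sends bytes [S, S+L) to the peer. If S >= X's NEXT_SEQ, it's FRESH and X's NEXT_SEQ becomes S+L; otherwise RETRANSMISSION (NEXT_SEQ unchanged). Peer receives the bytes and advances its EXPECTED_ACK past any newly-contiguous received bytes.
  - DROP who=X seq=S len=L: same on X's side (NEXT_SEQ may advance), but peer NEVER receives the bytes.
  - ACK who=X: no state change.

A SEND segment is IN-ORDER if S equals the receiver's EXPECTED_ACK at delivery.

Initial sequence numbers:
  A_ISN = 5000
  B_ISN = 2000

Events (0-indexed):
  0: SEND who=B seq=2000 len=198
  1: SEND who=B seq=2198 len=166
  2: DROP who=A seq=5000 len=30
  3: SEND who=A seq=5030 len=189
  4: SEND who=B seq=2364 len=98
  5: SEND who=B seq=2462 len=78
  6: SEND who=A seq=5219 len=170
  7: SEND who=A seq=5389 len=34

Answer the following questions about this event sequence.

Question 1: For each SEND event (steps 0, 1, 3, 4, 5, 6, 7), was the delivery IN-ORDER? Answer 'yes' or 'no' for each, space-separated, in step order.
Step 0: SEND seq=2000 -> in-order
Step 1: SEND seq=2198 -> in-order
Step 3: SEND seq=5030 -> out-of-order
Step 4: SEND seq=2364 -> in-order
Step 5: SEND seq=2462 -> in-order
Step 6: SEND seq=5219 -> out-of-order
Step 7: SEND seq=5389 -> out-of-order

Answer: yes yes no yes yes no no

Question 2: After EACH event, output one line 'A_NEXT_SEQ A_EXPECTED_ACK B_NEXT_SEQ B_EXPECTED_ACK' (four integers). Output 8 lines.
5000 2198 2198 5000
5000 2364 2364 5000
5030 2364 2364 5000
5219 2364 2364 5000
5219 2462 2462 5000
5219 2540 2540 5000
5389 2540 2540 5000
5423 2540 2540 5000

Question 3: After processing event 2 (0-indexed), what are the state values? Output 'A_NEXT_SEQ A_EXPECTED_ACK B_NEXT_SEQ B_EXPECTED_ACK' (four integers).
After event 0: A_seq=5000 A_ack=2198 B_seq=2198 B_ack=5000
After event 1: A_seq=5000 A_ack=2364 B_seq=2364 B_ack=5000
After event 2: A_seq=5030 A_ack=2364 B_seq=2364 B_ack=5000

5030 2364 2364 5000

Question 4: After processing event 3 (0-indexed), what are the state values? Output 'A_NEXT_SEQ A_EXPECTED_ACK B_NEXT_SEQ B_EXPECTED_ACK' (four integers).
After event 0: A_seq=5000 A_ack=2198 B_seq=2198 B_ack=5000
After event 1: A_seq=5000 A_ack=2364 B_seq=2364 B_ack=5000
After event 2: A_seq=5030 A_ack=2364 B_seq=2364 B_ack=5000
After event 3: A_seq=5219 A_ack=2364 B_seq=2364 B_ack=5000

5219 2364 2364 5000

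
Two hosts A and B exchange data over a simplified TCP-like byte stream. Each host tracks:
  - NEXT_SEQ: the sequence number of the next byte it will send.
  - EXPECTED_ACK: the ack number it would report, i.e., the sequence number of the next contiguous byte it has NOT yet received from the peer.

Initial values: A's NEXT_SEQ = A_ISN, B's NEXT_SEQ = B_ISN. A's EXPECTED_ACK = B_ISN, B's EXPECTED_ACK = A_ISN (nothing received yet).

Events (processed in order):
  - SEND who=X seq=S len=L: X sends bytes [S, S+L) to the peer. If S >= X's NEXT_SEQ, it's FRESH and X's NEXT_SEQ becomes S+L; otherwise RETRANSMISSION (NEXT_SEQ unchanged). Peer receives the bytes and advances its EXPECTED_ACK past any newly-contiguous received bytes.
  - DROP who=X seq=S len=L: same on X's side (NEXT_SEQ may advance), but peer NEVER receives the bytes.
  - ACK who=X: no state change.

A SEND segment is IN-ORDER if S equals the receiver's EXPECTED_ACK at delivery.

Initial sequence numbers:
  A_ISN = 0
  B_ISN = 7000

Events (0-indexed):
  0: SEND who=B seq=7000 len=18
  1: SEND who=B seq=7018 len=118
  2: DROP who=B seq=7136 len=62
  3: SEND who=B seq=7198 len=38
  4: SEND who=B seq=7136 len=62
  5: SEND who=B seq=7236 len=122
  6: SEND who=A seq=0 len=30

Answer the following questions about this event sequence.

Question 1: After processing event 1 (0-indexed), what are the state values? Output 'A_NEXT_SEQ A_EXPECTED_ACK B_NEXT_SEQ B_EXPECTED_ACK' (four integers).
After event 0: A_seq=0 A_ack=7018 B_seq=7018 B_ack=0
After event 1: A_seq=0 A_ack=7136 B_seq=7136 B_ack=0

0 7136 7136 0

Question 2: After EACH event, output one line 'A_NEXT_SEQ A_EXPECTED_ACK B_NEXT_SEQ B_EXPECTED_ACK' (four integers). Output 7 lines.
0 7018 7018 0
0 7136 7136 0
0 7136 7198 0
0 7136 7236 0
0 7236 7236 0
0 7358 7358 0
30 7358 7358 30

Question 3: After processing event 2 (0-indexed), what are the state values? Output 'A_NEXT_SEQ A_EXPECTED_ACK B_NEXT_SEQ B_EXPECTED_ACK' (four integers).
After event 0: A_seq=0 A_ack=7018 B_seq=7018 B_ack=0
After event 1: A_seq=0 A_ack=7136 B_seq=7136 B_ack=0
After event 2: A_seq=0 A_ack=7136 B_seq=7198 B_ack=0

0 7136 7198 0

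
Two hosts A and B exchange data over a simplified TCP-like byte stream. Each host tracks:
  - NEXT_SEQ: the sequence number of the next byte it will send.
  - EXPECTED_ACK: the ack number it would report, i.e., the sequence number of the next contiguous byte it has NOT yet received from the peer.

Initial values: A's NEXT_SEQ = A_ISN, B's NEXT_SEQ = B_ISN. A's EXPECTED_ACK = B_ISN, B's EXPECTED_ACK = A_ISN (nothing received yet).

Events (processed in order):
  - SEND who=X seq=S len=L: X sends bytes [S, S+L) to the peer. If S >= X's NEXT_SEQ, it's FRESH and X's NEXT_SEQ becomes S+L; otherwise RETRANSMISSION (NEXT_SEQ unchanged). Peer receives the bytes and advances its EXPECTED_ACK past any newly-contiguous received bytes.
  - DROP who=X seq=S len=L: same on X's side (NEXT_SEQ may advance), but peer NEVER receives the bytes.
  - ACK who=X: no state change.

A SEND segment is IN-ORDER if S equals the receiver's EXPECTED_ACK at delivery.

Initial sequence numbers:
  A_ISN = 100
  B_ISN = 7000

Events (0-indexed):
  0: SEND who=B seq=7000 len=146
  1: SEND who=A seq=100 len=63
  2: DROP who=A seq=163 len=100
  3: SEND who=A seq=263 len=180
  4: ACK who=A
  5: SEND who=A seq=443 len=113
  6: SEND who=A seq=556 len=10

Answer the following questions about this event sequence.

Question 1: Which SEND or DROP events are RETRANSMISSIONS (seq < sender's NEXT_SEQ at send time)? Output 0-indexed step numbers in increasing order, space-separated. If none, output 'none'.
Step 0: SEND seq=7000 -> fresh
Step 1: SEND seq=100 -> fresh
Step 2: DROP seq=163 -> fresh
Step 3: SEND seq=263 -> fresh
Step 5: SEND seq=443 -> fresh
Step 6: SEND seq=556 -> fresh

Answer: none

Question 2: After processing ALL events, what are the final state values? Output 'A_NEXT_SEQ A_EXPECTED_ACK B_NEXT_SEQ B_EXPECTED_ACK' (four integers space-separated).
Answer: 566 7146 7146 163

Derivation:
After event 0: A_seq=100 A_ack=7146 B_seq=7146 B_ack=100
After event 1: A_seq=163 A_ack=7146 B_seq=7146 B_ack=163
After event 2: A_seq=263 A_ack=7146 B_seq=7146 B_ack=163
After event 3: A_seq=443 A_ack=7146 B_seq=7146 B_ack=163
After event 4: A_seq=443 A_ack=7146 B_seq=7146 B_ack=163
After event 5: A_seq=556 A_ack=7146 B_seq=7146 B_ack=163
After event 6: A_seq=566 A_ack=7146 B_seq=7146 B_ack=163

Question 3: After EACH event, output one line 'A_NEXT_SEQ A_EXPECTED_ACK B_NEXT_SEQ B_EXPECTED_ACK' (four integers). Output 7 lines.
100 7146 7146 100
163 7146 7146 163
263 7146 7146 163
443 7146 7146 163
443 7146 7146 163
556 7146 7146 163
566 7146 7146 163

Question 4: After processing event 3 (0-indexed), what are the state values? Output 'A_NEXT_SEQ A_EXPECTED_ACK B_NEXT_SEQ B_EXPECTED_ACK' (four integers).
After event 0: A_seq=100 A_ack=7146 B_seq=7146 B_ack=100
After event 1: A_seq=163 A_ack=7146 B_seq=7146 B_ack=163
After event 2: A_seq=263 A_ack=7146 B_seq=7146 B_ack=163
After event 3: A_seq=443 A_ack=7146 B_seq=7146 B_ack=163

443 7146 7146 163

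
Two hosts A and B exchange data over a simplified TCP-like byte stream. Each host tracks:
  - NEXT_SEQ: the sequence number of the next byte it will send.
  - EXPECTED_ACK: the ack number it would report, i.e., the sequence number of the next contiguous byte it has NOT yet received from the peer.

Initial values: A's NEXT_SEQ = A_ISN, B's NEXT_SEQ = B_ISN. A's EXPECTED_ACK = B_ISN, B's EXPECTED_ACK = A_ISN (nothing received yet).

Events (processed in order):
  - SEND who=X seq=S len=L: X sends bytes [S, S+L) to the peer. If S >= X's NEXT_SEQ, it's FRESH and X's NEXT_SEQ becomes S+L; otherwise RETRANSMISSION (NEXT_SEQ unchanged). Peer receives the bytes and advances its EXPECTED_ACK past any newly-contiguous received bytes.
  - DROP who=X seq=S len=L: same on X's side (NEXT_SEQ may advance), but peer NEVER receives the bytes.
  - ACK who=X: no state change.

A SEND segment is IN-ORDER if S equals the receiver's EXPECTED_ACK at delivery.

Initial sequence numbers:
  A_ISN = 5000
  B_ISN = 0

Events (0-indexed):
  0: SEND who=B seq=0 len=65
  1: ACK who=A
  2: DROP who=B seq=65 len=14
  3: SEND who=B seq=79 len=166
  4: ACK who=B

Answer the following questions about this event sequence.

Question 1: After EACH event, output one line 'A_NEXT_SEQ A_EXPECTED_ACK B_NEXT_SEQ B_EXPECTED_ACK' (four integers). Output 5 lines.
5000 65 65 5000
5000 65 65 5000
5000 65 79 5000
5000 65 245 5000
5000 65 245 5000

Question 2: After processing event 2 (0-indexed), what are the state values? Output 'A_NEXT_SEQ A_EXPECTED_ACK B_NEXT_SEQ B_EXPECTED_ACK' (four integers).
After event 0: A_seq=5000 A_ack=65 B_seq=65 B_ack=5000
After event 1: A_seq=5000 A_ack=65 B_seq=65 B_ack=5000
After event 2: A_seq=5000 A_ack=65 B_seq=79 B_ack=5000

5000 65 79 5000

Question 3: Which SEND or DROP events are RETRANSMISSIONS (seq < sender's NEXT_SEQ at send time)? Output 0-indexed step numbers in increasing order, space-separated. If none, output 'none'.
Step 0: SEND seq=0 -> fresh
Step 2: DROP seq=65 -> fresh
Step 3: SEND seq=79 -> fresh

Answer: none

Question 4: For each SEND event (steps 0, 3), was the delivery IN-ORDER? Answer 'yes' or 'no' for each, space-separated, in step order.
Step 0: SEND seq=0 -> in-order
Step 3: SEND seq=79 -> out-of-order

Answer: yes no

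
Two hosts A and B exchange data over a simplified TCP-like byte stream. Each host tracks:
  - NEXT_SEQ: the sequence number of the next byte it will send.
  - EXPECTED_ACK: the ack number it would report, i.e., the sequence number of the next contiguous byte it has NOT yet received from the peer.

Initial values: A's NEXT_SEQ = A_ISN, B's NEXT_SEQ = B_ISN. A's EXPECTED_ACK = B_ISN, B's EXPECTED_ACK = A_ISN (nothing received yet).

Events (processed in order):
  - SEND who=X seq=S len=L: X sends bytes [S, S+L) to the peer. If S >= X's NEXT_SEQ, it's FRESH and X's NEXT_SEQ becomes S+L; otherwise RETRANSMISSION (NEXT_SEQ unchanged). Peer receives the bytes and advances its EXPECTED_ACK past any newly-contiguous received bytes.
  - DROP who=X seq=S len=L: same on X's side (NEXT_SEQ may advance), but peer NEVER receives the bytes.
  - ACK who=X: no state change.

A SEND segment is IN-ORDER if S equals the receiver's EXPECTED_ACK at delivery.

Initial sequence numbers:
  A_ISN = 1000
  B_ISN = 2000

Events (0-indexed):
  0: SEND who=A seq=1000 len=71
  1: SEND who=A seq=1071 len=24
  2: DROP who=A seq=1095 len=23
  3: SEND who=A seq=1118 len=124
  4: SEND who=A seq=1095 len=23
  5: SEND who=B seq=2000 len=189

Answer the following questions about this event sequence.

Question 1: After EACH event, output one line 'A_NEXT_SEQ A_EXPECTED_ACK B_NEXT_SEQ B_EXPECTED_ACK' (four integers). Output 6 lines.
1071 2000 2000 1071
1095 2000 2000 1095
1118 2000 2000 1095
1242 2000 2000 1095
1242 2000 2000 1242
1242 2189 2189 1242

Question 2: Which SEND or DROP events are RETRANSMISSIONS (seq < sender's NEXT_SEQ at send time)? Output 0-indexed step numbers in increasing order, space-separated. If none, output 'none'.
Step 0: SEND seq=1000 -> fresh
Step 1: SEND seq=1071 -> fresh
Step 2: DROP seq=1095 -> fresh
Step 3: SEND seq=1118 -> fresh
Step 4: SEND seq=1095 -> retransmit
Step 5: SEND seq=2000 -> fresh

Answer: 4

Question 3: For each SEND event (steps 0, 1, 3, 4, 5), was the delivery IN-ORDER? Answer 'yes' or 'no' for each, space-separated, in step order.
Step 0: SEND seq=1000 -> in-order
Step 1: SEND seq=1071 -> in-order
Step 3: SEND seq=1118 -> out-of-order
Step 4: SEND seq=1095 -> in-order
Step 5: SEND seq=2000 -> in-order

Answer: yes yes no yes yes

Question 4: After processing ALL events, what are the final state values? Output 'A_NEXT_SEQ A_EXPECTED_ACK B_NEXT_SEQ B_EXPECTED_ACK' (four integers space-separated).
After event 0: A_seq=1071 A_ack=2000 B_seq=2000 B_ack=1071
After event 1: A_seq=1095 A_ack=2000 B_seq=2000 B_ack=1095
After event 2: A_seq=1118 A_ack=2000 B_seq=2000 B_ack=1095
After event 3: A_seq=1242 A_ack=2000 B_seq=2000 B_ack=1095
After event 4: A_seq=1242 A_ack=2000 B_seq=2000 B_ack=1242
After event 5: A_seq=1242 A_ack=2189 B_seq=2189 B_ack=1242

Answer: 1242 2189 2189 1242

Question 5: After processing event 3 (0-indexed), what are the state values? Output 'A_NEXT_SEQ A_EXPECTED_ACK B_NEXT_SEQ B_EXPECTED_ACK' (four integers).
After event 0: A_seq=1071 A_ack=2000 B_seq=2000 B_ack=1071
After event 1: A_seq=1095 A_ack=2000 B_seq=2000 B_ack=1095
After event 2: A_seq=1118 A_ack=2000 B_seq=2000 B_ack=1095
After event 3: A_seq=1242 A_ack=2000 B_seq=2000 B_ack=1095

1242 2000 2000 1095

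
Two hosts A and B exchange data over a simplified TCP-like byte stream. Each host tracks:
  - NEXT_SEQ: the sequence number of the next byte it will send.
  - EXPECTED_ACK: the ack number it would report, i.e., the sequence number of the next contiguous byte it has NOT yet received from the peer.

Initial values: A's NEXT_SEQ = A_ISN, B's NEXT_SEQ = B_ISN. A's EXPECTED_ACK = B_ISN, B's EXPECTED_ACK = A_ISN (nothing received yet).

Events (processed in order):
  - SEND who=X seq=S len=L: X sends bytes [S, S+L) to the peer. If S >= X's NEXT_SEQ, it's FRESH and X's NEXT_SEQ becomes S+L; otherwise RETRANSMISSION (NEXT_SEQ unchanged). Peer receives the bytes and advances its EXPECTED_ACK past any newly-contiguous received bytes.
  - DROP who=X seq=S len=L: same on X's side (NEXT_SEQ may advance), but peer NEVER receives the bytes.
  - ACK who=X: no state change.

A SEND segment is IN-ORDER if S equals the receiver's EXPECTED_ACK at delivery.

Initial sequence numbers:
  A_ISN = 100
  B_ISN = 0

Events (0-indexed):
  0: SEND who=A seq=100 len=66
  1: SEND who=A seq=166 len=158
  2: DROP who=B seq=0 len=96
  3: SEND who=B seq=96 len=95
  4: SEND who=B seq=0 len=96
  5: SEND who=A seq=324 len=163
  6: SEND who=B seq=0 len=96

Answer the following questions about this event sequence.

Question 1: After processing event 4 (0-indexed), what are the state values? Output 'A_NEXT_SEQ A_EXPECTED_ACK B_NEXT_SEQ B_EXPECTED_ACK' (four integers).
After event 0: A_seq=166 A_ack=0 B_seq=0 B_ack=166
After event 1: A_seq=324 A_ack=0 B_seq=0 B_ack=324
After event 2: A_seq=324 A_ack=0 B_seq=96 B_ack=324
After event 3: A_seq=324 A_ack=0 B_seq=191 B_ack=324
After event 4: A_seq=324 A_ack=191 B_seq=191 B_ack=324

324 191 191 324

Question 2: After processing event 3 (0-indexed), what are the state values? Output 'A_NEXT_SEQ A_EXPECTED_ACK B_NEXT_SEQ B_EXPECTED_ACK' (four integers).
After event 0: A_seq=166 A_ack=0 B_seq=0 B_ack=166
After event 1: A_seq=324 A_ack=0 B_seq=0 B_ack=324
After event 2: A_seq=324 A_ack=0 B_seq=96 B_ack=324
After event 3: A_seq=324 A_ack=0 B_seq=191 B_ack=324

324 0 191 324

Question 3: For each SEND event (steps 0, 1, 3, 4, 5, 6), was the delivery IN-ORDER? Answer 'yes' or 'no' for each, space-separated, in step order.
Step 0: SEND seq=100 -> in-order
Step 1: SEND seq=166 -> in-order
Step 3: SEND seq=96 -> out-of-order
Step 4: SEND seq=0 -> in-order
Step 5: SEND seq=324 -> in-order
Step 6: SEND seq=0 -> out-of-order

Answer: yes yes no yes yes no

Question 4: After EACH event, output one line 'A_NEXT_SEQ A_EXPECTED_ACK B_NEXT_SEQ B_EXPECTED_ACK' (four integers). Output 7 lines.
166 0 0 166
324 0 0 324
324 0 96 324
324 0 191 324
324 191 191 324
487 191 191 487
487 191 191 487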